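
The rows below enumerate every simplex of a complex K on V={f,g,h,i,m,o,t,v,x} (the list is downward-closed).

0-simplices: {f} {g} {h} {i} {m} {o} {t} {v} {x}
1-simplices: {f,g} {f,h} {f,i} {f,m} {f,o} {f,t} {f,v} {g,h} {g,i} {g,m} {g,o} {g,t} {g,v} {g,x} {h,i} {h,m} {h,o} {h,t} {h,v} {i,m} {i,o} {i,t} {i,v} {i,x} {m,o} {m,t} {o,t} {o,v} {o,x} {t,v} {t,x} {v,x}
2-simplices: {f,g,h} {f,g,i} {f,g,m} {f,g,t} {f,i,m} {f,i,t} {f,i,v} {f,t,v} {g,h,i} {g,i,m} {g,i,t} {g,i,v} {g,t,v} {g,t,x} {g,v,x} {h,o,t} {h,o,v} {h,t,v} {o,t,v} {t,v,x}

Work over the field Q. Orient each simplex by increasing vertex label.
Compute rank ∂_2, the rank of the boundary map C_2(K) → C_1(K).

n_0=9 n_1=32 n_2=20  [Q]
∂1: piv[fg,fh,fi,fm,fo,ft,fv,gx] rk=8  ker:gh,gi,gm,go,gt,gv,hi,hm,ho,ht,hv,im,io,it,iv,ix,mo,mt,ot,ov,ox,tv,tx,vx
∂2: piv[fgh,fgi,fgm,fgt,fim,fit,fiv,ftv,ghi,giv,gtx,gvx,hot,hov,htv] rk=15  ker:gim,git,gtv,otv,tvx
rk∂_2=15

rank∂_2=15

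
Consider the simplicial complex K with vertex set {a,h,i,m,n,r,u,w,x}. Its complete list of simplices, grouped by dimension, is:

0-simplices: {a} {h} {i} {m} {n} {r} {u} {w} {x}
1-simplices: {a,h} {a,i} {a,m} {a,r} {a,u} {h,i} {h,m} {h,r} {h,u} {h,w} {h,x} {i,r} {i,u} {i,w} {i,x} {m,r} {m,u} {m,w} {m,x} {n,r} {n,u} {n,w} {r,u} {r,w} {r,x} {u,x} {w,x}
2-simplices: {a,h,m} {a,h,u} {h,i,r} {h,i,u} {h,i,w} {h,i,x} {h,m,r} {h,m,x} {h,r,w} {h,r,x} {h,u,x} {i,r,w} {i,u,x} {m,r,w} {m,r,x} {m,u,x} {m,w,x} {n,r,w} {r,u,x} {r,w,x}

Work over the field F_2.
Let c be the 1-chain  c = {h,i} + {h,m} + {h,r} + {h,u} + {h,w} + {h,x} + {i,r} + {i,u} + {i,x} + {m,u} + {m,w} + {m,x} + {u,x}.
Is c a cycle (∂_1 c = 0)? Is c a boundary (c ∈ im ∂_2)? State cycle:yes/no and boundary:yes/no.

n_0=9 n_1=27 n_2=20  [Z2]
∂1: piv[ah,ai,am,ar,au,hw,hx,nr] rk=8  ker:hi,hm,hr,hu,ir,iu,iw,ix,mr,mu,mw,mx,nu,nw,ru,rw,rx,ux,wx
∂2: piv[ahm,ahu,hir,hiu,hiw,hix,hmr,hmx,hrw,hrx,hux,mrw,mux,mwx,nrw,rux] rk=16  ker:irw,iux,mrx,rwx
∂1c = 0
c vs im∂2: reduces to 0 ⇒ boundary

cycle:yes boundary:yes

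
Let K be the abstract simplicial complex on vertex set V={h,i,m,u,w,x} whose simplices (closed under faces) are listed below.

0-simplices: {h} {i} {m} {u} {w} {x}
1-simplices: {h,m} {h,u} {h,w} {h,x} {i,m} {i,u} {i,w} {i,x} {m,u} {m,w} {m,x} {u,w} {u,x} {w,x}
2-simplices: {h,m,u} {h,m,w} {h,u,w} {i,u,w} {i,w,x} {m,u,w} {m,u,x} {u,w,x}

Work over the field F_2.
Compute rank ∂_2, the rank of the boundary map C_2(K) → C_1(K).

rank∂_2=7

n_0=6 n_1=14 n_2=8  [Z2]
∂1: piv[hm,hu,hw,hx,im] rk=5  ker:iu,iw,ix,mu,mw,mx,uw,ux,wx
∂2: piv[hmu,hmw,huw,iuw,iwx,mux,uwx] rk=7  ker:muw
rk∂_2=7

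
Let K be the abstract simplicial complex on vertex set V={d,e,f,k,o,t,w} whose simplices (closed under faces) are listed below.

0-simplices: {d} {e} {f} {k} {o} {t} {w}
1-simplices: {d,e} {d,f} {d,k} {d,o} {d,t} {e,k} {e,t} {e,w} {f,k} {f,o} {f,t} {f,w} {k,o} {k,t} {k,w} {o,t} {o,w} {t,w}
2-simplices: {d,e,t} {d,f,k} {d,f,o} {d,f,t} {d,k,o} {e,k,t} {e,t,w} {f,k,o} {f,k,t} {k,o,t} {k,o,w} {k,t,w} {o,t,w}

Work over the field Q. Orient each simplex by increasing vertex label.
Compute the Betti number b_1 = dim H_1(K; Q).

b_1=1

n_0=7 n_1=18 n_2=13  [Q]
∂1: piv[de,df,dk,do,dt,ew] rk=6  ker:ek,et,fk,fo,ft,fw,ko,kt,kw,ot,ow,tw
∂2: piv[det,dfk,dfo,dft,dko,ekt,etw,fkt,kot,kow,ktw] rk=11  ker:fko,otw
b_1=(18−6)−11=1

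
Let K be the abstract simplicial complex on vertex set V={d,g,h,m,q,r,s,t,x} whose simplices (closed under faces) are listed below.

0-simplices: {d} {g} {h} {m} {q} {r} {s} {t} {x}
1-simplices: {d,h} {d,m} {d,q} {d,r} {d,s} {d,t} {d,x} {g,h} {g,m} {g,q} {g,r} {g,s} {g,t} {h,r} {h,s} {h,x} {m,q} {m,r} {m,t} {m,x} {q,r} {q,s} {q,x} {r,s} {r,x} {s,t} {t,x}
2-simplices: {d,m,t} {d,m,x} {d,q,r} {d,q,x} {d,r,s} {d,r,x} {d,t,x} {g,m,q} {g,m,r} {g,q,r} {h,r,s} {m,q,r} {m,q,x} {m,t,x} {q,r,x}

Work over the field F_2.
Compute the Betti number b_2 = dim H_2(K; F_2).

b_2=3

n_0=9 n_1=27 n_2=15  [Z2]
∂1: piv[dh,dm,dq,dr,ds,dt,dx,gh] rk=8  ker:gm,gq,gr,gs,gt,hr,hs,hx,mq,mr,mt,mx,qr,qs,qx,rs,rx,st,tx
∂2: piv[dmt,dmx,dqr,dqx,drs,drx,dtx,gmq,gmr,gqr,hrs,mqx] rk=12  ker:mqr,mtx,qrx
b_2=(15−12)−0=3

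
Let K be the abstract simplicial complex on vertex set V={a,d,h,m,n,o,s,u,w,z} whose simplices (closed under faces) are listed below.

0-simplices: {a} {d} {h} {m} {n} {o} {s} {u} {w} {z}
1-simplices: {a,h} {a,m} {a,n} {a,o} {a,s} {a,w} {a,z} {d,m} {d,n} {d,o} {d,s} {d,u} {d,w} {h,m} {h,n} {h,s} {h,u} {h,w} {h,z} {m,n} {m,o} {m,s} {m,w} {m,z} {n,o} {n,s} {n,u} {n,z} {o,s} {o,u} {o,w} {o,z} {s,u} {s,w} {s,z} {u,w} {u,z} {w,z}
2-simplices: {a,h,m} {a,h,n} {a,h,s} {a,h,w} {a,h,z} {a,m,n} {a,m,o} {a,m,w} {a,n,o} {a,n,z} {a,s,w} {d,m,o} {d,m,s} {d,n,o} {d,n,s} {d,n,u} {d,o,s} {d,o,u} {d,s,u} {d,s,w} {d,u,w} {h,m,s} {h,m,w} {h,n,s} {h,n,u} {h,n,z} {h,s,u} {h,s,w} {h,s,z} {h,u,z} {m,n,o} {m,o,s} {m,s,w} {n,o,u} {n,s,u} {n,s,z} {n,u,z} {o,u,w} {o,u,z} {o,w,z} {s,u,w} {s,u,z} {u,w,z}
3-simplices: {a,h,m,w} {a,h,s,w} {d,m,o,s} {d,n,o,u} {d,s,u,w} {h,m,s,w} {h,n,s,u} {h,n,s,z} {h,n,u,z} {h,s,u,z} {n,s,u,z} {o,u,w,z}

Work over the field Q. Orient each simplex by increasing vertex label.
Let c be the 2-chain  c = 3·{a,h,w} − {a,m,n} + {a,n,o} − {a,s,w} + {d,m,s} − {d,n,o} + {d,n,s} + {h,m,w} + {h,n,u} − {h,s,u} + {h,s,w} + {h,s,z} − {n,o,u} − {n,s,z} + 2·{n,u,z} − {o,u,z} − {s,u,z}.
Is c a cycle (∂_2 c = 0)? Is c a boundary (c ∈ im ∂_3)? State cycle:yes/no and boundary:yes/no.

cycle:no boundary:no

n_0=10 n_1=38 n_2=43 n_3=12  [Q]
∂1: piv[ah,am,an,ao,as,aw,az,dm,du] rk=9  ker:dn,do,ds,dw,hm,hn,hs,hu,hw,hz,mn,mo,ms,mw,mz,no,ns,nu,nz,os,ou,ow,oz,su,sw,sz,uw,uz,wz
∂2: piv[ahm,ahn,ahs,ahw,ahz,amn,amo,amw,ano,anz,asw,dmo,dms,dno,dns,dnu,dos,dou,dsu,dsw,duw,hms,hnu,hsz,huz,ouw,ouz,owz] rk=28  ker:hmw,hns,hnz,hsu,hsw,mno,mos,msw,nou,nsu,nsz,nuz,suw,suz,uwz
∂3: piv[ahmw,ahsw,dmos,dnou,dsuw,hmsw,hnsu,hnsz,hnuz,hsuz,ouwz] rk=11  ker:nsuz
∂2c = 3·{a,h} − {a,m} + 2·{a,n} − {a,o} − {a,s} − 2·{a,w} + {d,m} + {d,o} − 2·{d,s} + {h,m} + {h,n} + {h,s} + {h,w} − {h,z} − {m,n} + {m,s} + {m,w} − {n,o} + 4·{n,u} − {n,z} − 2·{o,u} + {o,z} − 2·{s,u} + {s,z}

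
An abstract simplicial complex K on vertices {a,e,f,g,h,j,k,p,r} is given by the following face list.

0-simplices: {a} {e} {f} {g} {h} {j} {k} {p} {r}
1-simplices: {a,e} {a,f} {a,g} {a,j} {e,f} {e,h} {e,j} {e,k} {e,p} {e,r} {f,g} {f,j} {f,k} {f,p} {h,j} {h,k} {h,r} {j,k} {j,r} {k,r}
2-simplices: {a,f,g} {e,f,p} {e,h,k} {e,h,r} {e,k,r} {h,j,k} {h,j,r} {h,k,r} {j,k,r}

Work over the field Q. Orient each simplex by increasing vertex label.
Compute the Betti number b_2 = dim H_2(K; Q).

b_2=2

n_0=9 n_1=20 n_2=9  [Q]
∂1: piv[ae,af,ag,aj,eh,ek,ep,er] rk=8  ker:ef,ej,fg,fj,fk,fp,hj,hk,hr,jk,jr,kr
∂2: piv[afg,efp,ehk,ehr,ekr,hjk,hjr] rk=7  ker:hkr,jkr
b_2=(9−7)−0=2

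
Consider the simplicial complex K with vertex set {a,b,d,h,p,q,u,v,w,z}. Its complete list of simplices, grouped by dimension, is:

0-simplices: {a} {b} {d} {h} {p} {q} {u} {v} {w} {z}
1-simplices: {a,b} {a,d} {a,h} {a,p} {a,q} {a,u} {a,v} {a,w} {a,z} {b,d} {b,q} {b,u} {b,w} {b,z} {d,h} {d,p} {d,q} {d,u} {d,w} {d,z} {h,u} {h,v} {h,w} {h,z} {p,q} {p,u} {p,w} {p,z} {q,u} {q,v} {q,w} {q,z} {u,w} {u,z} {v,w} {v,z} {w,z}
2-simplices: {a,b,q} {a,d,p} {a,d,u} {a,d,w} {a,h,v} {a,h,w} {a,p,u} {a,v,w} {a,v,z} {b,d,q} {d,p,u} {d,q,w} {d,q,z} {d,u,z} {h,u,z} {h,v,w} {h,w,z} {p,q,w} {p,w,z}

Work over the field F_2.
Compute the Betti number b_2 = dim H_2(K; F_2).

b_2=2

n_0=10 n_1=37 n_2=19  [Z2]
∂1: piv[ab,ad,ah,ap,aq,au,av,aw,az] rk=9  ker:bd,bq,bu,bw,bz,dh,dp,dq,du,dw,dz,hu,hv,hw,hz,pq,pu,pw,pz,qu,qv,qw,qz,uw,uz,vw,vz,wz
∂2: piv[abq,adp,adu,adw,ahv,ahw,apu,avw,avz,bdq,dqw,dqz,duz,huz,hwz,pqw,pwz] rk=17  ker:dpu,hvw
b_2=(19−17)−0=2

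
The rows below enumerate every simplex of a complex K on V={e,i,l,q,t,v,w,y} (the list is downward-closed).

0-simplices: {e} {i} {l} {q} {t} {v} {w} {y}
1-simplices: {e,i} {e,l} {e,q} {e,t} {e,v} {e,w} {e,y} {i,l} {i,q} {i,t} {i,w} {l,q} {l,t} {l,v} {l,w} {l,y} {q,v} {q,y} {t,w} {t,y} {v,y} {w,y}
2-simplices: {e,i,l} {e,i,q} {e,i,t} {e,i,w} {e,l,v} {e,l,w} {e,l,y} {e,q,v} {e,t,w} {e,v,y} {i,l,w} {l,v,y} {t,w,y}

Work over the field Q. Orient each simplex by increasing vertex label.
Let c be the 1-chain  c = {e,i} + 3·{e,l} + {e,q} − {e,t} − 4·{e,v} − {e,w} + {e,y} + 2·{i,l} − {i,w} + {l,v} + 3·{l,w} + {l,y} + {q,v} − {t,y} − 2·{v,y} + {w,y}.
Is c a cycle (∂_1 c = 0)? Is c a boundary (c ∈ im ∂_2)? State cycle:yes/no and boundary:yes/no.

cycle:yes boundary:yes

n_0=8 n_1=22 n_2=13  [Q]
∂1: piv[ei,el,eq,et,ev,ew,ey] rk=7  ker:il,iq,it,iw,lq,lt,lv,lw,ly,qv,qy,tw,ty,vy,wy
∂2: piv[eil,eiq,eit,eiw,elv,elw,ely,eqv,etw,evy,twy] rk=11  ker:ilw,lvy
∂1c = 0
c vs im∂2: reduces to 0 ⇒ boundary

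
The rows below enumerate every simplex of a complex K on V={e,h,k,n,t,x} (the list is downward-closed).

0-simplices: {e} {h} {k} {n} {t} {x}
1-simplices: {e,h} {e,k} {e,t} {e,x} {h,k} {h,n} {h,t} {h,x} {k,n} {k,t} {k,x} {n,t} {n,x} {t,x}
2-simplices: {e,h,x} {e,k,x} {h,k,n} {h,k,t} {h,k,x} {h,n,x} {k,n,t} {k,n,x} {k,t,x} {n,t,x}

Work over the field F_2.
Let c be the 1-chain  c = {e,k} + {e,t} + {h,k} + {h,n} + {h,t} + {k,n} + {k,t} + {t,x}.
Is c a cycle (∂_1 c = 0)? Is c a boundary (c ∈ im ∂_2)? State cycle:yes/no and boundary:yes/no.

cycle:no boundary:no

n_0=6 n_1=14 n_2=10  [Z2]
∂1: piv[eh,ek,et,ex,hn] rk=5  ker:hk,ht,hx,kn,kt,kx,nt,nx,tx
∂2: piv[ehx,ekx,hkn,hkt,hkx,hnx,knt,ktx] rk=8  ker:knx,ntx
∂1c = {h} + {x}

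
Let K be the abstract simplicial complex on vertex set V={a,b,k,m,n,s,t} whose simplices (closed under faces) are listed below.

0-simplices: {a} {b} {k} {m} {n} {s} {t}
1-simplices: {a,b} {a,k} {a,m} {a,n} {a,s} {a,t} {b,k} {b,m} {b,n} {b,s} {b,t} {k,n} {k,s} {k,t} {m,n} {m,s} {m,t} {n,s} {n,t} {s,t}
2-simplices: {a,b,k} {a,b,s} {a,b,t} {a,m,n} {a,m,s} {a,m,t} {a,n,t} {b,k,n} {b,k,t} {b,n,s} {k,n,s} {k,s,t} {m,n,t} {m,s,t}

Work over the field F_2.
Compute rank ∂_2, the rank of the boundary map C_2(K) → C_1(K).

n_0=7 n_1=20 n_2=14  [Z2]
∂1: piv[ab,ak,am,an,as,at] rk=6  ker:bk,bm,bn,bs,bt,kn,ks,kt,mn,ms,mt,ns,nt,st
∂2: piv[abk,abs,abt,amn,ams,amt,ant,bkn,bkt,bns,kns,kst] rk=12  ker:mnt,mst
rk∂_2=12

rank∂_2=12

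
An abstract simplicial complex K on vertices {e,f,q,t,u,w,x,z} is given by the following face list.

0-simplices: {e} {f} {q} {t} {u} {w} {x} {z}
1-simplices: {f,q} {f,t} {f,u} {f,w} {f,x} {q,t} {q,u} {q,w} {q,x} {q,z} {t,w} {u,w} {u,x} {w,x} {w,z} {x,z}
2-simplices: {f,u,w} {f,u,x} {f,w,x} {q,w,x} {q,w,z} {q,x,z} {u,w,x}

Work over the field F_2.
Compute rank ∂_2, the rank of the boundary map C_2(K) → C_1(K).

n_0=8 n_1=16 n_2=7  [Z2]
∂1: piv[fq,ft,fu,fw,fx,qz] rk=6  ker:qt,qu,qw,qx,tw,uw,ux,wx,wz,xz
∂2: piv[fuw,fux,fwx,qwx,qwz,qxz] rk=6  ker:uwx
rk∂_2=6

rank∂_2=6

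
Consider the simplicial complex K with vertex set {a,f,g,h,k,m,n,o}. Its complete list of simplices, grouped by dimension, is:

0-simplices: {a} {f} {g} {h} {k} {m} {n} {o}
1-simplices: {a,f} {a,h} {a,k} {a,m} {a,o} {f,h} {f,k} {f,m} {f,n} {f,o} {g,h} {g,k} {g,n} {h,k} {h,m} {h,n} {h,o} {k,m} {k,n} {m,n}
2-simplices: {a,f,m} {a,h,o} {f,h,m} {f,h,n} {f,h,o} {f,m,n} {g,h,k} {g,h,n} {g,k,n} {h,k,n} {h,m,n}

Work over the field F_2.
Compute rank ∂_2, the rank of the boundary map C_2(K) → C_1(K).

n_0=8 n_1=20 n_2=11  [Z2]
∂1: piv[af,ah,ak,am,ao,fn,gh] rk=7  ker:fh,fk,fm,fo,gk,gn,hk,hm,hn,ho,km,kn,mn
∂2: piv[afm,aho,fhm,fhn,fho,fmn,ghk,ghn,gkn] rk=9  ker:hkn,hmn
rk∂_2=9

rank∂_2=9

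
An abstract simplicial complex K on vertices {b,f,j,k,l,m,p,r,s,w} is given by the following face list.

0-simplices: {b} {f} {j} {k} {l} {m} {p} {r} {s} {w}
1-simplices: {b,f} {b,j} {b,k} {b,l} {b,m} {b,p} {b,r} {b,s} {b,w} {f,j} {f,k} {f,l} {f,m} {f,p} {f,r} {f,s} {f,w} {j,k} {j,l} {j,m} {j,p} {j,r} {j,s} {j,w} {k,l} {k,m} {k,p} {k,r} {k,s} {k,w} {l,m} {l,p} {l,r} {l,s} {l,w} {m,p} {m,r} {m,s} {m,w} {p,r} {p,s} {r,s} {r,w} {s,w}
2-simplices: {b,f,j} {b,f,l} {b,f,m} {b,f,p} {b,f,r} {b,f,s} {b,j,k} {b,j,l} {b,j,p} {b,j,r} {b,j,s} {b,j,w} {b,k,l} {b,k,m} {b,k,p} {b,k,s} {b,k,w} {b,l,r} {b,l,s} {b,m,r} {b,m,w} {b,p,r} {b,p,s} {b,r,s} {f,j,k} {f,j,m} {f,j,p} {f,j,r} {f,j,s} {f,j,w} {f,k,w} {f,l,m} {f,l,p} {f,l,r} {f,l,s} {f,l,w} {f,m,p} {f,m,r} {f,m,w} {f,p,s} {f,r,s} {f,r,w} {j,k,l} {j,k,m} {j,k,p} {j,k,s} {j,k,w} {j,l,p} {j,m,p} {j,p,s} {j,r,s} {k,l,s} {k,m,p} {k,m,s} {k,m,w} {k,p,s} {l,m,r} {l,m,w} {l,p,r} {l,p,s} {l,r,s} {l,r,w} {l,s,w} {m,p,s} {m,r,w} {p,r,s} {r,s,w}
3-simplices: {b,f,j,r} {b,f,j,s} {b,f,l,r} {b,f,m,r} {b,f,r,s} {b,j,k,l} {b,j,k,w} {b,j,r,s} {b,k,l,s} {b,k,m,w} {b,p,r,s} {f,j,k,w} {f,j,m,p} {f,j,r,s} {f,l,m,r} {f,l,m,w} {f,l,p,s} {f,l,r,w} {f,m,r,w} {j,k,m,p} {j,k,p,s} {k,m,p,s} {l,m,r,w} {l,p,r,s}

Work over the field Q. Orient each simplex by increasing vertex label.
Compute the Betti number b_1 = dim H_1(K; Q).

b_1=1

n_0=10 n_1=44 n_2=67 n_3=24  [Q]
∂1: piv[bf,bj,bk,bl,bm,bp,br,bs,bw] rk=9  ker:fj,fk,fl,fm,fp,fr,fs,fw,jk,jl,jm,jp,jr,js,jw,kl,km,kp,kr,ks,kw,lm,lp,lr,ls,lw,mp,mr,ms,mw,pr,ps,rs,rw,sw
∂2: piv[bfj,bfl,bfm,bfp,bfr,bfs,bjk,bjl,bjp,bjr,bjs,bjw,bkl,bkm,bkp,bks,bkw,blr,bls,bmr,bmw,bpr,bps,brs,fjk,fjm,fjw,flm,flp,flw,fmp,frw,kms,lsw] rk=34  ker:fjp,fjr,fjs,fkw,flr,fls,fmr,fmw,fps,frs,jkl,jkm,jkp,jks,jkw,jlp,jmp,jps,jrs,kls,kmp,kmw,kps,lmr,lmw,lpr,lps,lrs,lrw,mps,mrw,prs,rsw
∂3: piv[bfjr,bfjs,bflr,bfmr,bfrs,bjkl,bjkw,bjrs,bkls,bkmw,bprs,fjkw,fjmp,flmr,flmw,flps,flrw,fmrw,jkmp,jkps,kmps,lprs] rk=22  ker:fjrs,lmrw
b_1=(44−9)−34=1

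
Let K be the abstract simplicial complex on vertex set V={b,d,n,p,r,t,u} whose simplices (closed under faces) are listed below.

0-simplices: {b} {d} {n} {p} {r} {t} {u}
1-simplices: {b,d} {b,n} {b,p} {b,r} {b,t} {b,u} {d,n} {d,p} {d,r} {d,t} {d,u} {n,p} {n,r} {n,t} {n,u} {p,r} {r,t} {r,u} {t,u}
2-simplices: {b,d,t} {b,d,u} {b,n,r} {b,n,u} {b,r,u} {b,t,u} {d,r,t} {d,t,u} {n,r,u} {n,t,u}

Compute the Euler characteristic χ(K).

χ(K)=-2

n_0=7 n_1=19 n_2=10
χ=+7−19+10=-2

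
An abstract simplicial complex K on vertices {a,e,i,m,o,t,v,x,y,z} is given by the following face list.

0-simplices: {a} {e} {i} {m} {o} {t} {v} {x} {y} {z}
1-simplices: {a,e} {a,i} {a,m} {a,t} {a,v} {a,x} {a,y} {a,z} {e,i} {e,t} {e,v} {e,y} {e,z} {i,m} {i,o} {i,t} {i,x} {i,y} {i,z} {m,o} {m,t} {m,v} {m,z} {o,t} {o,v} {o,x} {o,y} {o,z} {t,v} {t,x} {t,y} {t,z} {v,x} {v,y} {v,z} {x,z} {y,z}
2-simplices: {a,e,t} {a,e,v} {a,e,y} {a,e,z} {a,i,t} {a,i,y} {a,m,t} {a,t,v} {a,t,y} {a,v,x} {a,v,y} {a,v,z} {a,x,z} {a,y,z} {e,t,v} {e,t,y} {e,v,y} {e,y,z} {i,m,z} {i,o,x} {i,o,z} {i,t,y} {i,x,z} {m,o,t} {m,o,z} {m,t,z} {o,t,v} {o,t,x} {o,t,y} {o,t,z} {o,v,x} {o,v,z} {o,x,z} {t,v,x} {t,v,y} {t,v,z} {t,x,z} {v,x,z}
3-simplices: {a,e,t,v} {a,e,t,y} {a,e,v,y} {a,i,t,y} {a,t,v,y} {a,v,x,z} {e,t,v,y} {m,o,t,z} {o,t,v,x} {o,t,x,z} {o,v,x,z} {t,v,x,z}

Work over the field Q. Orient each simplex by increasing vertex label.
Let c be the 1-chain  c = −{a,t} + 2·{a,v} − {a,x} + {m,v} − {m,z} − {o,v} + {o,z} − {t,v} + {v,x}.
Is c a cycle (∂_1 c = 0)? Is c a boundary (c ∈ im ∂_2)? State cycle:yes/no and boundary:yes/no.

cycle:yes boundary:no

n_0=10 n_1=37 n_2=38 n_3=12  [Q]
∂1: piv[ae,ai,am,at,av,ax,ay,az,io] rk=9  ker:ei,et,ev,ey,ez,im,it,ix,iy,iz,mo,mt,mv,mz,ot,ov,ox,oy,oz,tv,tx,ty,tz,vx,vy,vz,xz,yz
∂2: piv[aet,aev,aey,aez,ait,aiy,amt,atv,aty,avx,avy,avz,axz,ayz,imz,iox,ioz,ixz,mot,moz,mtz,otv,otx,oty,ovx] rk=25  ker:etv,ety,evy,eyz,ity,otz,ovz,oxz,tvx,tvy,tvz,txz,vxz
∂3: piv[aetv,aety,aevy,aity,atvy,avxz,motz,otvx,otxz,ovxz,tvxz] rk=11  ker:etvy
∂1c = 0
c vs im∂2: residual ≠ 0 ⇒ not boundary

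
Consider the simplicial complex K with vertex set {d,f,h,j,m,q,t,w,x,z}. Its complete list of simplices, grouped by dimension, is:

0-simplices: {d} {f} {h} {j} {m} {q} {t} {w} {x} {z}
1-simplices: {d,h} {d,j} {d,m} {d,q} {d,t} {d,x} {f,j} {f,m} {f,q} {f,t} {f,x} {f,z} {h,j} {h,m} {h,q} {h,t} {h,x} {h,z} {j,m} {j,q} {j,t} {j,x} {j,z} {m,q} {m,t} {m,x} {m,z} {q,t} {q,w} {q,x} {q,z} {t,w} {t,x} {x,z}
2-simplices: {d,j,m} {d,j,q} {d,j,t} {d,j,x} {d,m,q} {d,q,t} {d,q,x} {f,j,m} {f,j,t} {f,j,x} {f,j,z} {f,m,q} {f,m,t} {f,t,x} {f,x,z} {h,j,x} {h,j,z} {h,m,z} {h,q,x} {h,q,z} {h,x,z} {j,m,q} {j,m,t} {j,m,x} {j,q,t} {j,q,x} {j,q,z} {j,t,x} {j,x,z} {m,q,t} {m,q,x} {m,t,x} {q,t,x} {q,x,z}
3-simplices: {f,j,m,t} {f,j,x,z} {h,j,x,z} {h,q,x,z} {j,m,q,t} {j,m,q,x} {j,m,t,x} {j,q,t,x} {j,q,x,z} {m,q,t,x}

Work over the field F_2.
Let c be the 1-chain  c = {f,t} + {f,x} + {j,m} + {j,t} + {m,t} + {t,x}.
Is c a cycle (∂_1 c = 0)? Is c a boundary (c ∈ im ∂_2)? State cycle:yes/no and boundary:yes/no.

n_0=10 n_1=34 n_2=34 n_3=10  [Z2]
∂1: piv[dh,dj,dm,dq,dt,dx,fj,fz,qw] rk=9  ker:fm,fq,ft,fx,hj,hm,hq,ht,hx,hz,jm,jq,jt,jx,jz,mq,mt,mx,mz,qt,qx,qz,tw,tx,xz
∂2: piv[djm,djq,djt,djx,dmq,dqt,dqx,fjm,fjt,fjx,fjz,fmq,fmt,ftx,fxz,hjx,hjz,hmz,hqx,hqz,jmx] rk=21  ker:hxz,jmq,jmt,jqt,jqx,jqz,jtx,jxz,mqt,mqx,mtx,qtx,qxz
∂3: piv[fjmt,fjxz,hjxz,hqxz,jmqt,jmqx,jmtx,jqtx,jqxz] rk=9  ker:mqtx
∂1c = 0
c vs im∂2: reduces to 0 ⇒ boundary

cycle:yes boundary:yes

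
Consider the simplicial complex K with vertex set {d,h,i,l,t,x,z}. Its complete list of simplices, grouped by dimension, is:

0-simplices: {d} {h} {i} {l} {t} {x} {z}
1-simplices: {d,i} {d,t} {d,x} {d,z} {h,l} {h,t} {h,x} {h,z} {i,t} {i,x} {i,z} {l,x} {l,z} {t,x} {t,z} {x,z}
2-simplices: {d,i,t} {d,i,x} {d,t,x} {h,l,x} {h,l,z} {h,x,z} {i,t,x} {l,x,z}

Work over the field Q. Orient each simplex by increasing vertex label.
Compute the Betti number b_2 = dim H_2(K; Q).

n_0=7 n_1=16 n_2=8  [Q]
∂1: piv[di,dt,dx,dz,hl,ht] rk=6  ker:hx,hz,it,ix,iz,lx,lz,tx,tz,xz
∂2: piv[dit,dix,dtx,hlx,hlz,hxz] rk=6  ker:itx,lxz
b_2=(8−6)−0=2

b_2=2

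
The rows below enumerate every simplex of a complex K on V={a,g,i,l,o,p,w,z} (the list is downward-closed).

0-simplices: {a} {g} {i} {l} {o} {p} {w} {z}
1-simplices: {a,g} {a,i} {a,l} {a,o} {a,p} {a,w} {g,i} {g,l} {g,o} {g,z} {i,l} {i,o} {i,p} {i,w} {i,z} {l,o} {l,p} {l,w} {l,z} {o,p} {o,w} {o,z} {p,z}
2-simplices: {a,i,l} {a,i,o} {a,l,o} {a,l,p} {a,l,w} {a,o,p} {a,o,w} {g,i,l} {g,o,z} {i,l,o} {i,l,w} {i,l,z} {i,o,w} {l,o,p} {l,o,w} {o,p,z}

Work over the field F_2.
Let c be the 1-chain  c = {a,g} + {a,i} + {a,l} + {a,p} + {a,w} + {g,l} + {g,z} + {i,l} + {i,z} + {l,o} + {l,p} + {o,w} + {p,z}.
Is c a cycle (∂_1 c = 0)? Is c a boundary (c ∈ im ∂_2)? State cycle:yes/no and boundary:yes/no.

cycle:no boundary:no

n_0=8 n_1=23 n_2=16  [Z2]
∂1: piv[ag,ai,al,ao,ap,aw,gz] rk=7  ker:gi,gl,go,il,io,ip,iw,iz,lo,lp,lw,lz,op,ow,oz,pz
∂2: piv[ail,aio,alo,alp,alw,aop,aow,gil,goz,ilw,ilz,opz] rk=12  ker:ilo,iow,lop,low
∂1c = {a} + {g} + {i} + {l} + {p} + {z}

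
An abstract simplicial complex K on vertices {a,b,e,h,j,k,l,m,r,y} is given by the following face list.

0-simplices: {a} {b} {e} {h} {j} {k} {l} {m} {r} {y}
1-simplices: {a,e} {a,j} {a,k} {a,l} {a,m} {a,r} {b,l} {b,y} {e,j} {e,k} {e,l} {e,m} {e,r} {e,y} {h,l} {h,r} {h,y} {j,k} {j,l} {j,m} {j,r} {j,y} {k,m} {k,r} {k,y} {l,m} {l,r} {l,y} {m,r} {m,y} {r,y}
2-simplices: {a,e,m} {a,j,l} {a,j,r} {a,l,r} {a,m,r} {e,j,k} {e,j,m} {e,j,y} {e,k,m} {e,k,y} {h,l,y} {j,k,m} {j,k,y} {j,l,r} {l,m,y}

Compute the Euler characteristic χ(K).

n_0=10 n_1=31 n_2=15
χ=+10−31+15=-6

χ(K)=-6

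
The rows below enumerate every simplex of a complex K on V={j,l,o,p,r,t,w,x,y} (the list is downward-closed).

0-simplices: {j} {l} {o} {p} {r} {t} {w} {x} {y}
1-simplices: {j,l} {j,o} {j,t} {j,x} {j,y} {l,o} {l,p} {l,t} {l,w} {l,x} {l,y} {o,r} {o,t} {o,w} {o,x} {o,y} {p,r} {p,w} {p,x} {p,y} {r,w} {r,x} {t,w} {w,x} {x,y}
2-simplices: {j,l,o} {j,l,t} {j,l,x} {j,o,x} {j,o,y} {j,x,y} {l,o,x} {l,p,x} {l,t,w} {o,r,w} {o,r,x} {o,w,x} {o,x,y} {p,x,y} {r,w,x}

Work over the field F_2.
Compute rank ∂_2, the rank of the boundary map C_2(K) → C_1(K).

rank∂_2=12

n_0=9 n_1=25 n_2=15  [Z2]
∂1: piv[jl,jo,jt,jx,jy,lp,lw,or] rk=8  ker:lo,lt,lx,ly,ot,ow,ox,oy,pr,pw,px,py,rw,rx,tw,wx,xy
∂2: piv[jlo,jlt,jlx,jox,joy,jxy,lpx,ltw,orw,orx,owx,pxy] rk=12  ker:lox,oxy,rwx
rk∂_2=12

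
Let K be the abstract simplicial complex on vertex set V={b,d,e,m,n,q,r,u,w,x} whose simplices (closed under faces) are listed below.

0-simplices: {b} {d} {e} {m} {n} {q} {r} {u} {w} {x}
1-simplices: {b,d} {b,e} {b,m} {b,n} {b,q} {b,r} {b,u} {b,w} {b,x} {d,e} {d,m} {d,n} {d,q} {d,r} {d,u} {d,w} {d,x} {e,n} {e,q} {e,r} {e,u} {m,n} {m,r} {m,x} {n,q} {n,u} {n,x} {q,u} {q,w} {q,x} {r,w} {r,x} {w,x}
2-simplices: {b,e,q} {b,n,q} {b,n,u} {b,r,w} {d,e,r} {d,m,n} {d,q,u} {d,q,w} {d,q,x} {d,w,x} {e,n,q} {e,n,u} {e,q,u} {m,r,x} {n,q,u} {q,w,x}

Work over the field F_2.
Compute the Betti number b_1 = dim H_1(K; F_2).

n_0=10 n_1=33 n_2=16  [Z2]
∂1: piv[bd,be,bm,bn,bq,br,bu,bw,bx] rk=9  ker:de,dm,dn,dq,dr,du,dw,dx,en,eq,er,eu,mn,mr,mx,nq,nu,nx,qu,qw,qx,rw,rx,wx
∂2: piv[beq,bnq,bnu,brw,der,dmn,dqu,dqw,dqx,dwx,enq,enu,equ,mrx] rk=14  ker:nqu,qwx
b_1=(33−9)−14=10

b_1=10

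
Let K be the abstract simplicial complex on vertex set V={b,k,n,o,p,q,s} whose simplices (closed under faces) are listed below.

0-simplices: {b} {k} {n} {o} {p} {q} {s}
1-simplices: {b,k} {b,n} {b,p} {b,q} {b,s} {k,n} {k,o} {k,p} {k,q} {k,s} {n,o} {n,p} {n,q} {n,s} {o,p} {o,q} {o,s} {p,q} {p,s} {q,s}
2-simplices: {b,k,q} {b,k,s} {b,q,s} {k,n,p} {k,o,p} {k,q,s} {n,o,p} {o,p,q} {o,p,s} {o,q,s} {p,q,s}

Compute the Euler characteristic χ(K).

n_0=7 n_1=20 n_2=11
χ=+7−20+11=-2

χ(K)=-2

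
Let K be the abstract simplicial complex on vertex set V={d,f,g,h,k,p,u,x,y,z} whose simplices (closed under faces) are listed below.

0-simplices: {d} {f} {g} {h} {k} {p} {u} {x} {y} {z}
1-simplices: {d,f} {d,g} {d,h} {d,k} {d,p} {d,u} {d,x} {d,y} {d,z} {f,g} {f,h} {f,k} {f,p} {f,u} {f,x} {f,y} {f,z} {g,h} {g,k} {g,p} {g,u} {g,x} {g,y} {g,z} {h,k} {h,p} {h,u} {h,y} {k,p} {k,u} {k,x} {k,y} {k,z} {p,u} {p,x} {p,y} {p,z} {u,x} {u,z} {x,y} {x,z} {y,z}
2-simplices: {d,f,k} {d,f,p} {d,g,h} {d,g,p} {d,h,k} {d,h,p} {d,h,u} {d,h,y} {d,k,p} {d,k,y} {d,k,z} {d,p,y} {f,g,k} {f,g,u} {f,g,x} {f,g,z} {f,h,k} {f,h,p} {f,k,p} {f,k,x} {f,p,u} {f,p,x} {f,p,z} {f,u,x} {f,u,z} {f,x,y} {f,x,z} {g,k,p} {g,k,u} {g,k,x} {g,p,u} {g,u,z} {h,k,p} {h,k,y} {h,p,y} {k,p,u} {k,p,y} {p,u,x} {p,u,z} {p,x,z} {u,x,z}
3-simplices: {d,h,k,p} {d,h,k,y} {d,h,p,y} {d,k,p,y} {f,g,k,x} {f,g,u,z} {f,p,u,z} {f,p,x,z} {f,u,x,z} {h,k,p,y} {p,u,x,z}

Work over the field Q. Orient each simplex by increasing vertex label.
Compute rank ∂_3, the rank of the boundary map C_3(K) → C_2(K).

rank∂_3=10

n_0=10 n_1=42 n_2=41 n_3=11  [Q]
∂1: piv[df,dg,dh,dk,dp,du,dx,dy,dz] rk=9  ker:fg,fh,fk,fp,fu,fx,fy,fz,gh,gk,gp,gu,gx,gy,gz,hk,hp,hu,hy,kp,ku,kx,ky,kz,pu,px,py,pz,ux,uz,xy,xz,yz
∂2: piv[dfk,dfp,dgh,dgp,dhk,dhp,dhu,dhy,dkp,dky,dkz,dpy,fgk,fgu,fgx,fgz,fhk,fkx,fpu,fpx,fpz,fux,fuz,fxy,fxz,gkp,gku] rk=27  ker:fhp,fkp,gkx,gpu,guz,hkp,hky,hpy,kpu,kpy,pux,puz,pxz,uxz
∂3: piv[dhkp,dhky,dhpy,dkpy,fgkx,fguz,fpuz,fpxz,fuxz,puxz] rk=10  ker:hkpy
rk∂_3=10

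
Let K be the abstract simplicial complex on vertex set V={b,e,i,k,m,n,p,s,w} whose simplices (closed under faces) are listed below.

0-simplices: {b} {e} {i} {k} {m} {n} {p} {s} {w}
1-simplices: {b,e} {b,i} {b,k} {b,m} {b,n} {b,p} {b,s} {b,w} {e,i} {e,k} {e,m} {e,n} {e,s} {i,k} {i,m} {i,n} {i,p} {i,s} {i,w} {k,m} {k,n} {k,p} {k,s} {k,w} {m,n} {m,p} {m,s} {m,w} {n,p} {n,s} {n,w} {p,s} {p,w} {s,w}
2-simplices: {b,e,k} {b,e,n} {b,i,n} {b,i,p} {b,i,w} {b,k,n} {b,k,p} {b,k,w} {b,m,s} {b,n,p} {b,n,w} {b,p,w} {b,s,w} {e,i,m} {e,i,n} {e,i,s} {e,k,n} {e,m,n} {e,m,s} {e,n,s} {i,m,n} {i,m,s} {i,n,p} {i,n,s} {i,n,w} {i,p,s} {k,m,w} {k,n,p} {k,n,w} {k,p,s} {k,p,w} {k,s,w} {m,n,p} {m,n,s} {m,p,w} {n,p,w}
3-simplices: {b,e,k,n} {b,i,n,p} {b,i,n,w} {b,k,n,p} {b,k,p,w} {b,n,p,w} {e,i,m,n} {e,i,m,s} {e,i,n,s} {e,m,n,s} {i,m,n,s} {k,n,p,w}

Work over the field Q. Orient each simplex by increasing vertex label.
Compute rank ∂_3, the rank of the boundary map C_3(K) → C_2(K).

n_0=9 n_1=34 n_2=36 n_3=12  [Q]
∂1: piv[be,bi,bk,bm,bn,bp,bs,bw] rk=8  ker:ei,ek,em,en,es,ik,im,in,ip,is,iw,km,kn,kp,ks,kw,mn,mp,ms,mw,np,ns,nw,ps,pw,sw
∂2: piv[bek,ben,bin,bip,biw,bkn,bkp,bkw,bms,bnp,bnw,bpw,bsw,eim,ein,eis,emn,ems,ens,ips,kmw,kps,ksw,mnp,mpw] rk=25  ker:ekn,imn,ims,inp,ins,inw,knp,knw,kpw,mns,npw
∂3: piv[bekn,binp,binw,bknp,bkpw,bnpw,eimn,eims,eins,emns,knpw] rk=11  ker:imns
rk∂_3=11

rank∂_3=11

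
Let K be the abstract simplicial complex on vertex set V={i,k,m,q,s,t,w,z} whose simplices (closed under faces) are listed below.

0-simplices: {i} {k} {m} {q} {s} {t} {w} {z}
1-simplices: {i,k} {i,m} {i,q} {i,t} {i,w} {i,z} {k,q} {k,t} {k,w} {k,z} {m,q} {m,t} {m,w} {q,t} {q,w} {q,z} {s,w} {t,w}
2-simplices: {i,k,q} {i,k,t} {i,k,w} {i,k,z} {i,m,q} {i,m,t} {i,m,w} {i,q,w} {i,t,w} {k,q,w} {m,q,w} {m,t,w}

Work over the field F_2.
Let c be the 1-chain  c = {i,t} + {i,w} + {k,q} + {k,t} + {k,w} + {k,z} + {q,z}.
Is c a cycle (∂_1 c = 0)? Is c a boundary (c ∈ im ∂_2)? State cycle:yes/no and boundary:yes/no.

cycle:yes boundary:no

n_0=8 n_1=18 n_2=12  [Z2]
∂1: piv[ik,im,iq,it,iw,iz,sw] rk=7  ker:kq,kt,kw,kz,mq,mt,mw,qt,qw,qz,tw
∂2: piv[ikq,ikt,ikw,ikz,imq,imt,imw,iqw,itw] rk=9  ker:kqw,mqw,mtw
∂1c = 0
c vs im∂2: residual ≠ 0 ⇒ not boundary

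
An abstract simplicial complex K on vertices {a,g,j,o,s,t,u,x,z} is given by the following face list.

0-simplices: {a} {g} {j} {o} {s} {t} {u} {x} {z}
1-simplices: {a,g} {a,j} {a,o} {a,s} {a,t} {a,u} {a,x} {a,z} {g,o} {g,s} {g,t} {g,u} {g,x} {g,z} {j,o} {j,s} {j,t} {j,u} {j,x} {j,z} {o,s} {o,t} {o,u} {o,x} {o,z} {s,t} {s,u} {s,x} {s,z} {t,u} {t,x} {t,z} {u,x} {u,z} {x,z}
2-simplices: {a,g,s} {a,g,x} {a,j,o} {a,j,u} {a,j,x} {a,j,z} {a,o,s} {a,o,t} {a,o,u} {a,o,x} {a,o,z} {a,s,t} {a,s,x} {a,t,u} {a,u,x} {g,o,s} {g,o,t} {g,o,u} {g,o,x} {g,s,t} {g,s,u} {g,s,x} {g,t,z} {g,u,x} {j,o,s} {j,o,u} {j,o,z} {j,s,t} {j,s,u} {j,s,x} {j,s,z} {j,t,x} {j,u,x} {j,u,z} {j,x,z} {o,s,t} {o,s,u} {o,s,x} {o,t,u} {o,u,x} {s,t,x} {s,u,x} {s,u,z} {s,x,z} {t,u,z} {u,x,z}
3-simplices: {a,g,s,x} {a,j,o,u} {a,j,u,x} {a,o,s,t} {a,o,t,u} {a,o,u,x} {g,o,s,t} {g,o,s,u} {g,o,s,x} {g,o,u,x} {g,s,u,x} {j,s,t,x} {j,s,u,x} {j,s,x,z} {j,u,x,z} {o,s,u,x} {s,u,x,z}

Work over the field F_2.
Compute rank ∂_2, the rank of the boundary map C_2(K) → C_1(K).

n_0=9 n_1=35 n_2=46 n_3=17  [Z2]
∂1: piv[ag,aj,ao,as,at,au,ax,az] rk=8  ker:go,gs,gt,gu,gx,gz,jo,js,jt,ju,jx,jz,os,ot,ou,ox,oz,st,su,sx,sz,tu,tx,tz,ux,uz,xz
∂2: piv[ags,agx,ajo,aju,ajx,ajz,aos,aot,aou,aox,aoz,ast,asx,atu,aux,gos,got,gou,gsu,gtz,jos,jst,jsz,jtx,juz,jxz,tuz] rk=27  ker:gox,gst,gsx,gux,jou,joz,jsu,jsx,jux,ost,osu,osx,otu,oux,stx,sux,suz,sxz,uxz
∂3: piv[agsx,ajou,ajux,aost,aotu,aoux,gost,gosu,gosx,goux,gsux,jstx,jsux,jsxz,juxz,suxz] rk=16  ker:osux
rk∂_2=27

rank∂_2=27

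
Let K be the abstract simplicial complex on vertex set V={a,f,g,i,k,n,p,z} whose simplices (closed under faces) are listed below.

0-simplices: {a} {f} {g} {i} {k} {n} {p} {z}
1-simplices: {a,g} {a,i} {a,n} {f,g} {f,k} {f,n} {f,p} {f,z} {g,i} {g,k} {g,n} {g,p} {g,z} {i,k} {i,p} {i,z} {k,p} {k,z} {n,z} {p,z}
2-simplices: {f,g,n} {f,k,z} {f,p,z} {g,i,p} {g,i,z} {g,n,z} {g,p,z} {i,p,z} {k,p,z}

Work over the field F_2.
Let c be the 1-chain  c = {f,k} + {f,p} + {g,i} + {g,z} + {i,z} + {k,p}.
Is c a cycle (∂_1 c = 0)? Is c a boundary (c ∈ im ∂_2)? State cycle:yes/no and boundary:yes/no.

n_0=8 n_1=20 n_2=9  [Z2]
∂1: piv[ag,ai,an,fg,fk,fp,fz] rk=7  ker:fn,gi,gk,gn,gp,gz,ik,ip,iz,kp,kz,nz,pz
∂2: piv[fgn,fkz,fpz,gip,giz,gnz,gpz,kpz] rk=8  ker:ipz
∂1c = 0
c vs im∂2: reduces to 0 ⇒ boundary

cycle:yes boundary:yes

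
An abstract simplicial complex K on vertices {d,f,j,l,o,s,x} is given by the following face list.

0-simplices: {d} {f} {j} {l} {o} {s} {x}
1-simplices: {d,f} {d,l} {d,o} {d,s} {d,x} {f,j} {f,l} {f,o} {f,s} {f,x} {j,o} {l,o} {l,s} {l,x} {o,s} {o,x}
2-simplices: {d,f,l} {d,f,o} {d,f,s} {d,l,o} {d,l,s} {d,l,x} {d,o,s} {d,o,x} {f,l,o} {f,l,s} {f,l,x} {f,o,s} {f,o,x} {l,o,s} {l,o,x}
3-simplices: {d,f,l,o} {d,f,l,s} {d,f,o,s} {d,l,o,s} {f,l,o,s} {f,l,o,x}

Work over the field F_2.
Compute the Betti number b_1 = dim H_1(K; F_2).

b_1=1

n_0=7 n_1=16 n_2=15 n_3=6  [Z2]
∂1: piv[df,dl,do,ds,dx,fj] rk=6  ker:fl,fo,fs,fx,jo,lo,ls,lx,os,ox
∂2: piv[dfl,dfo,dfs,dlo,dls,dlx,dos,dox,flx] rk=9  ker:flo,fls,fos,fox,los,lox
∂3: piv[dflo,dfls,dfos,dlos,flox] rk=5  ker:flos
b_1=(16−6)−9=1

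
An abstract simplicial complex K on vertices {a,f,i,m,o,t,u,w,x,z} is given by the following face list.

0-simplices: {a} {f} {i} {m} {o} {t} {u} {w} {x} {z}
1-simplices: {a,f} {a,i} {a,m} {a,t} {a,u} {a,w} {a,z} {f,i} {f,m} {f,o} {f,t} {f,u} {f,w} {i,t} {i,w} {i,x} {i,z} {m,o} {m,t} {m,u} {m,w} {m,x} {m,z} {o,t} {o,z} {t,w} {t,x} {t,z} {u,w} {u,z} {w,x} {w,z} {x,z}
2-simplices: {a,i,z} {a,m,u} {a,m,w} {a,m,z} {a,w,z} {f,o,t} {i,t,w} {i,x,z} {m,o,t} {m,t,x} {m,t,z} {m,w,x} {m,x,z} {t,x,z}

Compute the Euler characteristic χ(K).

n_0=10 n_1=33 n_2=14
χ=+10−33+14=-9

χ(K)=-9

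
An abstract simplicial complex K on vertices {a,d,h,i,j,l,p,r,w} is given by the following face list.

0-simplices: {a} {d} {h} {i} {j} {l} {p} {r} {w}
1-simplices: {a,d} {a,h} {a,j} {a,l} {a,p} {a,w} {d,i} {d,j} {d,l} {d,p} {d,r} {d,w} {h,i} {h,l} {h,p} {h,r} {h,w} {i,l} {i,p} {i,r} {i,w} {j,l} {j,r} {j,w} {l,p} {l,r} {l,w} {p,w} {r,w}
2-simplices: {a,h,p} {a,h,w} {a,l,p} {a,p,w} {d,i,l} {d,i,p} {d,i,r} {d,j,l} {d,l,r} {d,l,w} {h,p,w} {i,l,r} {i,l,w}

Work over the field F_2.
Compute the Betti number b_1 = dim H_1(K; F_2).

n_0=9 n_1=29 n_2=13  [Z2]
∂1: piv[ad,ah,aj,al,ap,aw,di,dr] rk=8  ker:dj,dl,dp,dw,hi,hl,hp,hr,hw,il,ip,ir,iw,jl,jr,jw,lp,lr,lw,pw,rw
∂2: piv[ahp,ahw,alp,apw,dil,dip,dir,djl,dlr,dlw,ilw] rk=11  ker:hpw,ilr
b_1=(29−8)−11=10

b_1=10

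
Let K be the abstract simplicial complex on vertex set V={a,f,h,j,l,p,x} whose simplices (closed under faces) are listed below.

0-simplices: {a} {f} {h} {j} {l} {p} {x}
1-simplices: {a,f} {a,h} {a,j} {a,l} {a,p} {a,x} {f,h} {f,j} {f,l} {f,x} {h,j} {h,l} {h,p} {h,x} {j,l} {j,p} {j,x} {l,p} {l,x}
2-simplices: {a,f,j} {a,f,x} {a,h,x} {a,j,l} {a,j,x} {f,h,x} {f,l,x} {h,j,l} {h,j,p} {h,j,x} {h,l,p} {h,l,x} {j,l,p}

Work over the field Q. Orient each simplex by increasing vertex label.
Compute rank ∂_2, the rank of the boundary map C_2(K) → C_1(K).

n_0=7 n_1=19 n_2=13  [Q]
∂1: piv[af,ah,aj,al,ap,ax] rk=6  ker:fh,fj,fl,fx,hj,hl,hp,hx,jl,jp,jx,lp,lx
∂2: piv[afj,afx,ahx,ajl,ajx,fhx,flx,hjl,hjp,hjx,hlp,hlx] rk=12  ker:jlp
rk∂_2=12

rank∂_2=12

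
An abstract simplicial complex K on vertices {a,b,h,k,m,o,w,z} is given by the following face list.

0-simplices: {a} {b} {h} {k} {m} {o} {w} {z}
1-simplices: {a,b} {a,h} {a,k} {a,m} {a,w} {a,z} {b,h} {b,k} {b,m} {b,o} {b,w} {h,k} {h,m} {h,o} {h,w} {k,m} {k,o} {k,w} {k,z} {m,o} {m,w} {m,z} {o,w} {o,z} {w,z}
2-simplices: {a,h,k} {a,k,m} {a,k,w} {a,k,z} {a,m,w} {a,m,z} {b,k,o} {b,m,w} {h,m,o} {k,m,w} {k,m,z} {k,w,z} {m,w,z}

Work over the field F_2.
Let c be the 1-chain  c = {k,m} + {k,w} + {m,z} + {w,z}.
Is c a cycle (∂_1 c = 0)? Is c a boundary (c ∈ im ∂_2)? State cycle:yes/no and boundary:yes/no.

cycle:yes boundary:yes

n_0=8 n_1=25 n_2=13  [Z2]
∂1: piv[ab,ah,ak,am,aw,az,bo] rk=7  ker:bh,bk,bm,bw,hk,hm,ho,hw,km,ko,kw,kz,mo,mw,mz,ow,oz,wz
∂2: piv[ahk,akm,akw,akz,amw,amz,bko,bmw,hmo,kwz] rk=10  ker:kmw,kmz,mwz
∂1c = 0
c vs im∂2: reduces to 0 ⇒ boundary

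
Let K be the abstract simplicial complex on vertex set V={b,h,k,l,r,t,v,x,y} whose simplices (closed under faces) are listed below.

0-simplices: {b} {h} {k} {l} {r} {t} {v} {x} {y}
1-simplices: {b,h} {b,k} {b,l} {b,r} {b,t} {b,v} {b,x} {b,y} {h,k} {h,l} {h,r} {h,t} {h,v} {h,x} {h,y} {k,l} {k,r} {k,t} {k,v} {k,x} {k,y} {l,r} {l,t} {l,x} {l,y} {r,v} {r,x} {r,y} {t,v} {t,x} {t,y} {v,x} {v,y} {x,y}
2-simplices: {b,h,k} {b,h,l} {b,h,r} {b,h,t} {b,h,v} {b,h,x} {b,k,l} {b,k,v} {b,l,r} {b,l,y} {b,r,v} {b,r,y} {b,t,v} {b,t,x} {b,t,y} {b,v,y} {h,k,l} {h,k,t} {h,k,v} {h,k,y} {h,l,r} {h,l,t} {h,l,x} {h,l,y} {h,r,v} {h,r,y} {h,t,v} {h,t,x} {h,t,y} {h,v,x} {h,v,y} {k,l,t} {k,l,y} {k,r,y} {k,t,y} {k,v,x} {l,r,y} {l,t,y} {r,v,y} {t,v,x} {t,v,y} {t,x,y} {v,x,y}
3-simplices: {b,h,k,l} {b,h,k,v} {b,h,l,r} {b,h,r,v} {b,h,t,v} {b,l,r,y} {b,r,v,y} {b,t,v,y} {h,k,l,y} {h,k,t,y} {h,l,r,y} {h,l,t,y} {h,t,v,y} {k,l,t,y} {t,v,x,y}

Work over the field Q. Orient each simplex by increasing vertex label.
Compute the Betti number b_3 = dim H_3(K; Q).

n_0=9 n_1=34 n_2=43 n_3=15  [Q]
∂1: piv[bh,bk,bl,br,bt,bv,bx,by] rk=8  ker:hk,hl,hr,ht,hv,hx,hy,kl,kr,kt,kv,kx,ky,lr,lt,lx,ly,rv,rx,ry,tv,tx,ty,vx,vy,xy
∂2: piv[bhk,bhl,bhr,bht,bhv,bhx,bkl,bkv,blr,bly,brv,bry,btv,btx,bty,bvy,hkt,hky,hlt,hlx,hly,hvx,kry,kvx,txy] rk=25  ker:hkl,hkv,hlr,hrv,hry,htv,htx,hty,hvy,klt,kly,kty,lry,lty,rvy,tvx,tvy,vxy
∂3: piv[bhkl,bhkv,bhlr,bhrv,bhtv,blry,brvy,btvy,hkly,hkty,hlry,hlty,htvy,klty,tvxy] rk=15
b_3=(15−15)−0=0

b_3=0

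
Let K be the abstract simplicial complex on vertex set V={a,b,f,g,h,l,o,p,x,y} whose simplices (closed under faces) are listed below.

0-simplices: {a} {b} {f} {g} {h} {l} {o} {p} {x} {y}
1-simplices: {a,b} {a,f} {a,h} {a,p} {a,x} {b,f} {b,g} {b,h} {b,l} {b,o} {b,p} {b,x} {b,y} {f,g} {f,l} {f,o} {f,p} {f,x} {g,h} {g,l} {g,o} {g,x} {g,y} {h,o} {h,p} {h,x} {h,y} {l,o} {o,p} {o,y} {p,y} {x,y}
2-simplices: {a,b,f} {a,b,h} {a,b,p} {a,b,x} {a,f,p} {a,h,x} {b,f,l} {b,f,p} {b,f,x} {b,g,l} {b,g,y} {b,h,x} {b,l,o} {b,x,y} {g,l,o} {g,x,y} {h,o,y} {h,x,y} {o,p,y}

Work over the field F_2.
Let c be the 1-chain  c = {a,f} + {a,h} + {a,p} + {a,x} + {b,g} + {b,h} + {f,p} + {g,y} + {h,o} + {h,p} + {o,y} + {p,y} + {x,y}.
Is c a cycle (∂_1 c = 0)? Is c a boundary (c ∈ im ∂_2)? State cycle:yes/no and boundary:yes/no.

n_0=10 n_1=32 n_2=19  [Z2]
∂1: piv[ab,af,ah,ap,ax,bg,bl,bo,by] rk=9  ker:bf,bh,bp,bx,fg,fl,fo,fp,fx,gh,gl,go,gx,gy,ho,hp,hx,hy,lo,op,oy,py,xy
∂2: piv[abf,abh,abp,abx,afp,ahx,bfl,bfx,bgl,bgy,blo,bxy,glo,gxy,hoy,hxy,opy] rk=17  ker:bfp,bhx
∂1c = 0
c vs im∂2: residual ≠ 0 ⇒ not boundary

cycle:yes boundary:no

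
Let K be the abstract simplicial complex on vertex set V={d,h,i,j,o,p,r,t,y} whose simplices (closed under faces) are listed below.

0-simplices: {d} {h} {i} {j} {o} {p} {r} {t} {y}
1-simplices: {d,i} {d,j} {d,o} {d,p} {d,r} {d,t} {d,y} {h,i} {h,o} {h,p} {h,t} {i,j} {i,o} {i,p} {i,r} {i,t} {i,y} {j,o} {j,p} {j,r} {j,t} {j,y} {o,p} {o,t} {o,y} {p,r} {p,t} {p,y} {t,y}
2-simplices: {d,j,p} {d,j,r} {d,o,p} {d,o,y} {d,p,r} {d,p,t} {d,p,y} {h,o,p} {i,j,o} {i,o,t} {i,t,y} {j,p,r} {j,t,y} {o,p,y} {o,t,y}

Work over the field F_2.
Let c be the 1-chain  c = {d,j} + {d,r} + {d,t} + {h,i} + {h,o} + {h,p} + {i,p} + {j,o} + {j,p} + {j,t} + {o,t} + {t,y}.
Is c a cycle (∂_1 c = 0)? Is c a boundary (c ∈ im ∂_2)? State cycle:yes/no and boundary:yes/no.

cycle:no boundary:no

n_0=9 n_1=29 n_2=15  [Z2]
∂1: piv[di,dj,do,dp,dr,dt,dy,hi] rk=8  ker:ho,hp,ht,ij,io,ip,ir,it,iy,jo,jp,jr,jt,jy,op,ot,oy,pr,pt,py,ty
∂2: piv[djp,djr,dop,doy,dpr,dpt,dpy,hop,ijo,iot,ity,jty,oty] rk=13  ker:jpr,opy
∂1c = {d} + {h} + {o} + {p} + {r} + {y}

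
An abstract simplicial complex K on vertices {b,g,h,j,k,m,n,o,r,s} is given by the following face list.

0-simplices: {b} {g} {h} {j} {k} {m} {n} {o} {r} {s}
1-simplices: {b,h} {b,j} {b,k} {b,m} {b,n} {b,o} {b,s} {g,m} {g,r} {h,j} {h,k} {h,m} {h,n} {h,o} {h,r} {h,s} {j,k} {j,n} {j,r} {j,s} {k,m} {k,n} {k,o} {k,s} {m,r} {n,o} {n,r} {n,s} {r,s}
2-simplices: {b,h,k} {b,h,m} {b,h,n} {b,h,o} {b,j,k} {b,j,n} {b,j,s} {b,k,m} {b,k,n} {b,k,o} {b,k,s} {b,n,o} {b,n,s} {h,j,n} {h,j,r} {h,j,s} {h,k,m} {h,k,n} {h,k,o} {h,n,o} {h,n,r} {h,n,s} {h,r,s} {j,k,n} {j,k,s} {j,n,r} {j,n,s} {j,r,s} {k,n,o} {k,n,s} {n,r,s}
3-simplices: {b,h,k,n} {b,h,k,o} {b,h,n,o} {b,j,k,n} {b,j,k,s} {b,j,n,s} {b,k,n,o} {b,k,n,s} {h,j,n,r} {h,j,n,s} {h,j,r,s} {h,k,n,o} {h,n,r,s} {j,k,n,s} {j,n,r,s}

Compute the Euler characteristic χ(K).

n_0=10 n_1=29 n_2=31 n_3=15
χ=+10−29+31−15=-3

χ(K)=-3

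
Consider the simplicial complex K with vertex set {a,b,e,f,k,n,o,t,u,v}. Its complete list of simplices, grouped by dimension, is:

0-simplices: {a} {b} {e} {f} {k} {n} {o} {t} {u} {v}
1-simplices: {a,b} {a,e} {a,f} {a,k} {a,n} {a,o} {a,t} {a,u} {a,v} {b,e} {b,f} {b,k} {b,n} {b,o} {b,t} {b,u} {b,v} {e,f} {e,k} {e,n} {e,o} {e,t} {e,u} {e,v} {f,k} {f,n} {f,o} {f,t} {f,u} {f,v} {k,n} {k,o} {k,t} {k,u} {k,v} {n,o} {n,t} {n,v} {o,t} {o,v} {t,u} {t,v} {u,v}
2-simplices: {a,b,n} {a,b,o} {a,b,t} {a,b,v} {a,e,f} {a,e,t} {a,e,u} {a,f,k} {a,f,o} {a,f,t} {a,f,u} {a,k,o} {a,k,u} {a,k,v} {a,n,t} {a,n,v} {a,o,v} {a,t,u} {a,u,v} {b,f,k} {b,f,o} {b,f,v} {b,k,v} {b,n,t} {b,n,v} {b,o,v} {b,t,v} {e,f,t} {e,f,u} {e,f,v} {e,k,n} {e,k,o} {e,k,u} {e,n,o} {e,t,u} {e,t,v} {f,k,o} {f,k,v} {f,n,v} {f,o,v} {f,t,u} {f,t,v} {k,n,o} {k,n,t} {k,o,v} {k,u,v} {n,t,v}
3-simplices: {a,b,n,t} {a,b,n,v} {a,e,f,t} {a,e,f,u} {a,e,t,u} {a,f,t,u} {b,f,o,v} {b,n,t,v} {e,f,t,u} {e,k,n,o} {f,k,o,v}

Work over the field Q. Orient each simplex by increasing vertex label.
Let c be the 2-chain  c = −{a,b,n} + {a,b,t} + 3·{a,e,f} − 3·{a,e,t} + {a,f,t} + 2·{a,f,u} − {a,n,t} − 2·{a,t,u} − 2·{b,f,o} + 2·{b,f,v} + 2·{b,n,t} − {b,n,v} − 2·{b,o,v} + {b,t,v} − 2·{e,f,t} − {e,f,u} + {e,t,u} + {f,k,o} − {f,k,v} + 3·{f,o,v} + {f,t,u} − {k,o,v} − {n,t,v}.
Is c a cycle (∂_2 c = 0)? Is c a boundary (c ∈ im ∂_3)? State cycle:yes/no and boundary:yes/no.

n_0=10 n_1=43 n_2=47 n_3=11  [Q]
∂1: piv[ab,ae,af,ak,an,ao,at,au,av] rk=9  ker:be,bf,bk,bn,bo,bt,bu,bv,ef,ek,en,eo,et,eu,ev,fk,fn,fo,ft,fu,fv,kn,ko,kt,ku,kv,no,nt,nv,ot,ov,tu,tv,uv
∂2: piv[abn,abo,abt,abv,aef,aet,aeu,afk,afo,aft,afu,ako,aku,akv,ant,anv,aov,atu,auv,bfk,bfo,bfv,btv,efv,ekn,eko,eku,eno,fnv,knt] rk=30  ker:bkv,bnt,bnv,bov,eft,efu,etu,etv,fko,fkv,fov,ftu,ftv,kno,kov,kuv,ntv
∂3: piv[abnt,abnv,aeft,aefu,aetu,aftu,bfov,bntv,ekno,fkov] rk=10  ker:eftu
∂2c = 0
c vs im∂3: reduces to 0 ⇒ boundary

cycle:yes boundary:yes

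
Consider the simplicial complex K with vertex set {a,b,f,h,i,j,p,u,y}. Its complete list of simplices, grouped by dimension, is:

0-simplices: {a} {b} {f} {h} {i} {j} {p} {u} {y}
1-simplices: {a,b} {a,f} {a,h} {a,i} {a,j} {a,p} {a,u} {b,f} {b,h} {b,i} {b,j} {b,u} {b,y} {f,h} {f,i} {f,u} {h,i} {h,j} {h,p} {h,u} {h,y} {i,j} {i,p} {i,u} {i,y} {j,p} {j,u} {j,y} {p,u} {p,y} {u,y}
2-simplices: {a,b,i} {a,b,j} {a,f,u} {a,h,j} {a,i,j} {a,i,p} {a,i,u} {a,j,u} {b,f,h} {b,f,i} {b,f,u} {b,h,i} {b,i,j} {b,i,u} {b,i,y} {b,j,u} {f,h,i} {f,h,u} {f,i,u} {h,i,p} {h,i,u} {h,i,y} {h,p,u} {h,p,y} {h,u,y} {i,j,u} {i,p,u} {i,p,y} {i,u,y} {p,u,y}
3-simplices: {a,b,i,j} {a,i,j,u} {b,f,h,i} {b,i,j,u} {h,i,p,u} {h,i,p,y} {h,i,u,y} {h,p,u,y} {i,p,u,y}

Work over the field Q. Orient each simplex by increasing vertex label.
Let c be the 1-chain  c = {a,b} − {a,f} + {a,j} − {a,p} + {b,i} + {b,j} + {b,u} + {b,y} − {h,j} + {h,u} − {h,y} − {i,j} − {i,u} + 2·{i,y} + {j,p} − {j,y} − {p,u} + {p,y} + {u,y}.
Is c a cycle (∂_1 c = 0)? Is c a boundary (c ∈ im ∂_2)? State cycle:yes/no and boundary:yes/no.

n_0=9 n_1=31 n_2=30 n_3=9  [Q]
∂1: piv[ab,af,ah,ai,aj,ap,au,by] rk=8  ker:bf,bh,bi,bj,bu,fh,fi,fu,hi,hj,hp,hu,hy,ij,ip,iu,iy,jp,ju,jy,pu,py,uy
∂2: piv[abi,abj,afu,ahj,aij,aip,aiu,aju,bfh,bfi,bfu,bhi,biu,biy,fhu,hip,hiy,hpu,hpy,huy] rk=20  ker:bij,bju,fhi,fiu,hiu,iju,ipu,ipy,iuy,puy
∂3: piv[abij,aiju,bfhi,biju,hipu,hipy,hiuy,hpuy] rk=8  ker:ipuy
∂1c = −3·{b} − {f} + {h} + {i} − {u} + 3·{y}

cycle:no boundary:no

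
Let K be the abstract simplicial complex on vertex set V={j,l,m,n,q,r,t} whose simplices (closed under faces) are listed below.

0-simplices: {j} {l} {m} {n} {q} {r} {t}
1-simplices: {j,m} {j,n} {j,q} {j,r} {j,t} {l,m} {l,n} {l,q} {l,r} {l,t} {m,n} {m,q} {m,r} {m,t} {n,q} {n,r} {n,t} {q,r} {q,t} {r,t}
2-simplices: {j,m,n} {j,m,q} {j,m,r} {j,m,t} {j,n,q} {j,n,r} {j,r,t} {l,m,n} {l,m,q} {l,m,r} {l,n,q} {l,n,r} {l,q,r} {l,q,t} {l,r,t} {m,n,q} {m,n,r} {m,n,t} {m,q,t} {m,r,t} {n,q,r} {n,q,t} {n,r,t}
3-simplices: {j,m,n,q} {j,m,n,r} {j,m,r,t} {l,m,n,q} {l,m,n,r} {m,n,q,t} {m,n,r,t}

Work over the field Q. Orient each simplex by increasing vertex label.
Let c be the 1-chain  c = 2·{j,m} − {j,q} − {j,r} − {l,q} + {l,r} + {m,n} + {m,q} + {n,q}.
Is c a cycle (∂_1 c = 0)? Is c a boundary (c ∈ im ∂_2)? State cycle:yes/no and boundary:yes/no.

cycle:yes boundary:yes

n_0=7 n_1=20 n_2=23 n_3=7  [Q]
∂1: piv[jm,jn,jq,jr,jt,lm] rk=6  ker:ln,lq,lr,lt,mn,mq,mr,mt,nq,nr,nt,qr,qt,rt
∂2: piv[jmn,jmq,jmr,jmt,jnq,jnr,jrt,lmn,lmq,lmr,lqr,lqt,lrt,mnt] rk=14  ker:lnq,lnr,mnq,mnr,mqt,mrt,nqr,nqt,nrt
∂3: piv[jmnq,jmnr,jmrt,lmnq,lmnr,mnqt,mnrt] rk=7
∂1c = 0
c vs im∂2: reduces to 0 ⇒ boundary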